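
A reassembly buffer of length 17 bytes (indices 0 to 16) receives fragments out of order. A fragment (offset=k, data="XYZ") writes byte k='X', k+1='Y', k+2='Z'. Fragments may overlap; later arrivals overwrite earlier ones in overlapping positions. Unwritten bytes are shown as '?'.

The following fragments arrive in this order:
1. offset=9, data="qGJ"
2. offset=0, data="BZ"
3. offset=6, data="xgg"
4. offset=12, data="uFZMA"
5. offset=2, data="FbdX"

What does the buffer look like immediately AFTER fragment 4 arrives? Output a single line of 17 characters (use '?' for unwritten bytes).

Fragment 1: offset=9 data="qGJ" -> buffer=?????????qGJ?????
Fragment 2: offset=0 data="BZ" -> buffer=BZ???????qGJ?????
Fragment 3: offset=6 data="xgg" -> buffer=BZ????xggqGJ?????
Fragment 4: offset=12 data="uFZMA" -> buffer=BZ????xggqGJuFZMA

Answer: BZ????xggqGJuFZMA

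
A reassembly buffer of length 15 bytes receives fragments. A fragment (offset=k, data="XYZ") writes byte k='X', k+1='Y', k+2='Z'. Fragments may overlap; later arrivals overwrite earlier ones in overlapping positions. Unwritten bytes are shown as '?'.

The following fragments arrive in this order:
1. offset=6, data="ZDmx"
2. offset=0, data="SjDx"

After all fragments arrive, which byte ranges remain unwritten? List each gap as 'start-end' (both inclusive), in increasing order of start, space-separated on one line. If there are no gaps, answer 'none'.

Fragment 1: offset=6 len=4
Fragment 2: offset=0 len=4
Gaps: 4-5 10-14

Answer: 4-5 10-14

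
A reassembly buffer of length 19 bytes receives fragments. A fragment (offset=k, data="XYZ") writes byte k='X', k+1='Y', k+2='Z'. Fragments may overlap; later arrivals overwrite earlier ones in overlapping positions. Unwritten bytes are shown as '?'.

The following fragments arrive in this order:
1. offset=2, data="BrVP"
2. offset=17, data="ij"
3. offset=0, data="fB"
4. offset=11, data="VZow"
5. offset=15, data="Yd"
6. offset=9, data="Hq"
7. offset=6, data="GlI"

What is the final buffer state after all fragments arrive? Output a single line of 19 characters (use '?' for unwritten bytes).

Fragment 1: offset=2 data="BrVP" -> buffer=??BrVP?????????????
Fragment 2: offset=17 data="ij" -> buffer=??BrVP???????????ij
Fragment 3: offset=0 data="fB" -> buffer=fBBrVP???????????ij
Fragment 4: offset=11 data="VZow" -> buffer=fBBrVP?????VZow??ij
Fragment 5: offset=15 data="Yd" -> buffer=fBBrVP?????VZowYdij
Fragment 6: offset=9 data="Hq" -> buffer=fBBrVP???HqVZowYdij
Fragment 7: offset=6 data="GlI" -> buffer=fBBrVPGlIHqVZowYdij

Answer: fBBrVPGlIHqVZowYdij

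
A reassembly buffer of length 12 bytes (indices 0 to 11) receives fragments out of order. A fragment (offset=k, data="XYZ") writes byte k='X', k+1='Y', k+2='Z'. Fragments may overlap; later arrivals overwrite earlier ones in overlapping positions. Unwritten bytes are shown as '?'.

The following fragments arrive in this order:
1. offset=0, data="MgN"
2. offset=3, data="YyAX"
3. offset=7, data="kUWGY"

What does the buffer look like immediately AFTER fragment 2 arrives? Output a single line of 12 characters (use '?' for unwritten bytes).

Fragment 1: offset=0 data="MgN" -> buffer=MgN?????????
Fragment 2: offset=3 data="YyAX" -> buffer=MgNYyAX?????

Answer: MgNYyAX?????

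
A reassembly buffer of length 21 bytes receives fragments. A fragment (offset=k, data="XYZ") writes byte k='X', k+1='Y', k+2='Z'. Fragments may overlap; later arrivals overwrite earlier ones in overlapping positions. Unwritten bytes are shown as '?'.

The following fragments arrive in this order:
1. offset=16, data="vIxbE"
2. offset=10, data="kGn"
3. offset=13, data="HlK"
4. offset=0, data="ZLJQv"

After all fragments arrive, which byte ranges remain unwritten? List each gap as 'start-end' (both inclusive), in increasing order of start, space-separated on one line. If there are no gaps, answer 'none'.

Answer: 5-9

Derivation:
Fragment 1: offset=16 len=5
Fragment 2: offset=10 len=3
Fragment 3: offset=13 len=3
Fragment 4: offset=0 len=5
Gaps: 5-9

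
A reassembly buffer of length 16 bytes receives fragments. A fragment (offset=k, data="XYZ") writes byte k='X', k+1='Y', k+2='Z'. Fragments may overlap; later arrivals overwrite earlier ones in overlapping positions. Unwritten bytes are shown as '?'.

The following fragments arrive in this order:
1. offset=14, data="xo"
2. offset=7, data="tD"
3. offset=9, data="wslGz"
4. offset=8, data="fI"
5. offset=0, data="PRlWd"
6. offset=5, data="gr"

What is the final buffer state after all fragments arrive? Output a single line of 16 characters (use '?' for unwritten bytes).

Answer: PRlWdgrtfIslGzxo

Derivation:
Fragment 1: offset=14 data="xo" -> buffer=??????????????xo
Fragment 2: offset=7 data="tD" -> buffer=???????tD?????xo
Fragment 3: offset=9 data="wslGz" -> buffer=???????tDwslGzxo
Fragment 4: offset=8 data="fI" -> buffer=???????tfIslGzxo
Fragment 5: offset=0 data="PRlWd" -> buffer=PRlWd??tfIslGzxo
Fragment 6: offset=5 data="gr" -> buffer=PRlWdgrtfIslGzxo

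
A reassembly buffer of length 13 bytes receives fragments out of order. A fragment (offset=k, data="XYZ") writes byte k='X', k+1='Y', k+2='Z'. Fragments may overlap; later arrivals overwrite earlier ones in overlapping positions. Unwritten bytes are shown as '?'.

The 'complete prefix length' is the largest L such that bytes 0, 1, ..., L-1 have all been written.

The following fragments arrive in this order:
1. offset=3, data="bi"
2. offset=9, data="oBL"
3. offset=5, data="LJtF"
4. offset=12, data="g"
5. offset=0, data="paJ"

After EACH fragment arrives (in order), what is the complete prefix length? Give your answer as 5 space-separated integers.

Answer: 0 0 0 0 13

Derivation:
Fragment 1: offset=3 data="bi" -> buffer=???bi???????? -> prefix_len=0
Fragment 2: offset=9 data="oBL" -> buffer=???bi????oBL? -> prefix_len=0
Fragment 3: offset=5 data="LJtF" -> buffer=???biLJtFoBL? -> prefix_len=0
Fragment 4: offset=12 data="g" -> buffer=???biLJtFoBLg -> prefix_len=0
Fragment 5: offset=0 data="paJ" -> buffer=paJbiLJtFoBLg -> prefix_len=13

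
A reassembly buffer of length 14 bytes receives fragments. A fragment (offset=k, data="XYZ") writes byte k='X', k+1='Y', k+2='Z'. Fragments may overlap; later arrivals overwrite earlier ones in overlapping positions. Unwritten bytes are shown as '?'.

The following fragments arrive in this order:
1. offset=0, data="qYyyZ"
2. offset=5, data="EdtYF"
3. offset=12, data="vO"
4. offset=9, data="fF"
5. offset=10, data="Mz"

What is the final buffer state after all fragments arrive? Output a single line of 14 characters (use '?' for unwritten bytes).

Fragment 1: offset=0 data="qYyyZ" -> buffer=qYyyZ?????????
Fragment 2: offset=5 data="EdtYF" -> buffer=qYyyZEdtYF????
Fragment 3: offset=12 data="vO" -> buffer=qYyyZEdtYF??vO
Fragment 4: offset=9 data="fF" -> buffer=qYyyZEdtYfF?vO
Fragment 5: offset=10 data="Mz" -> buffer=qYyyZEdtYfMzvO

Answer: qYyyZEdtYfMzvO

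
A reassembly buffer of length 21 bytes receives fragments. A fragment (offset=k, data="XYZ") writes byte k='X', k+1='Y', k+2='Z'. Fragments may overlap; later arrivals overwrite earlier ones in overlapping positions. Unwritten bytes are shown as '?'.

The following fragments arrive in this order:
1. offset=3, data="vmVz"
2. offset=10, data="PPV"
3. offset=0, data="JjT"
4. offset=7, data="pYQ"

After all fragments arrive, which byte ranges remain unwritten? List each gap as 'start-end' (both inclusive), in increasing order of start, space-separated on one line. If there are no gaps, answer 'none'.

Answer: 13-20

Derivation:
Fragment 1: offset=3 len=4
Fragment 2: offset=10 len=3
Fragment 3: offset=0 len=3
Fragment 4: offset=7 len=3
Gaps: 13-20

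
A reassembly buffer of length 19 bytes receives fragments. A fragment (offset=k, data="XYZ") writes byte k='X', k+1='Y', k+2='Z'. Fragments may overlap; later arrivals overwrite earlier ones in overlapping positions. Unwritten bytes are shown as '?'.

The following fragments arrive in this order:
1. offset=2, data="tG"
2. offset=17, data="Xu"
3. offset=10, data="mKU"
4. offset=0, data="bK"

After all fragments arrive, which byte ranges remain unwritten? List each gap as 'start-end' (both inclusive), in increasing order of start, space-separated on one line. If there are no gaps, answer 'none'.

Fragment 1: offset=2 len=2
Fragment 2: offset=17 len=2
Fragment 3: offset=10 len=3
Fragment 4: offset=0 len=2
Gaps: 4-9 13-16

Answer: 4-9 13-16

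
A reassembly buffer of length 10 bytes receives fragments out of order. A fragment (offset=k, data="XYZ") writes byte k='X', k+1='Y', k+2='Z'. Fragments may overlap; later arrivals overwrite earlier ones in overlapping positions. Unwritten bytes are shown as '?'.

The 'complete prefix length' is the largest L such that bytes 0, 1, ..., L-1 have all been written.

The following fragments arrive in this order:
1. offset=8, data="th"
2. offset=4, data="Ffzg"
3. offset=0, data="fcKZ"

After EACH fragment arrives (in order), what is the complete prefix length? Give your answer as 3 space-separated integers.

Fragment 1: offset=8 data="th" -> buffer=????????th -> prefix_len=0
Fragment 2: offset=4 data="Ffzg" -> buffer=????Ffzgth -> prefix_len=0
Fragment 3: offset=0 data="fcKZ" -> buffer=fcKZFfzgth -> prefix_len=10

Answer: 0 0 10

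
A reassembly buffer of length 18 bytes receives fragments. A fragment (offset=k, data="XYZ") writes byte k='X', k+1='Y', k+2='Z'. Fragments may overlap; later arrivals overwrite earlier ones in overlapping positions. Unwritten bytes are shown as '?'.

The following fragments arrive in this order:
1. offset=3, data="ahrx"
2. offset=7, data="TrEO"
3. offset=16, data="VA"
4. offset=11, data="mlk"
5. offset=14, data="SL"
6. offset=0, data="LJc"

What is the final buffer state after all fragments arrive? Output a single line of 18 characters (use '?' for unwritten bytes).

Fragment 1: offset=3 data="ahrx" -> buffer=???ahrx???????????
Fragment 2: offset=7 data="TrEO" -> buffer=???ahrxTrEO???????
Fragment 3: offset=16 data="VA" -> buffer=???ahrxTrEO?????VA
Fragment 4: offset=11 data="mlk" -> buffer=???ahrxTrEOmlk??VA
Fragment 5: offset=14 data="SL" -> buffer=???ahrxTrEOmlkSLVA
Fragment 6: offset=0 data="LJc" -> buffer=LJcahrxTrEOmlkSLVA

Answer: LJcahrxTrEOmlkSLVA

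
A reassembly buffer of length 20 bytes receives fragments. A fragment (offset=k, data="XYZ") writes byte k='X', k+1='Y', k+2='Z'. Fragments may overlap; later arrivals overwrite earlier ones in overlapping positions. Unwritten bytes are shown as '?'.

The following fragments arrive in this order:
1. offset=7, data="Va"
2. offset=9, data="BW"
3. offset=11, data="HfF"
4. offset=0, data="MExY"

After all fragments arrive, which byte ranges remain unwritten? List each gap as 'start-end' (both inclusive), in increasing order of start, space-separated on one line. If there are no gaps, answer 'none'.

Answer: 4-6 14-19

Derivation:
Fragment 1: offset=7 len=2
Fragment 2: offset=9 len=2
Fragment 3: offset=11 len=3
Fragment 4: offset=0 len=4
Gaps: 4-6 14-19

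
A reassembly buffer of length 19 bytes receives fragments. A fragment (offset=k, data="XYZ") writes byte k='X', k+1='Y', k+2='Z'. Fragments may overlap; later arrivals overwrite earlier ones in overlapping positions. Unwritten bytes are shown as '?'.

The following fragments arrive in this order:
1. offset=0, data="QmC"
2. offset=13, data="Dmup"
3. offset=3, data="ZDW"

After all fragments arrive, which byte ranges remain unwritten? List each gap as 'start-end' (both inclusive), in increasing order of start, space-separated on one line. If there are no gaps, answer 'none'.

Fragment 1: offset=0 len=3
Fragment 2: offset=13 len=4
Fragment 3: offset=3 len=3
Gaps: 6-12 17-18

Answer: 6-12 17-18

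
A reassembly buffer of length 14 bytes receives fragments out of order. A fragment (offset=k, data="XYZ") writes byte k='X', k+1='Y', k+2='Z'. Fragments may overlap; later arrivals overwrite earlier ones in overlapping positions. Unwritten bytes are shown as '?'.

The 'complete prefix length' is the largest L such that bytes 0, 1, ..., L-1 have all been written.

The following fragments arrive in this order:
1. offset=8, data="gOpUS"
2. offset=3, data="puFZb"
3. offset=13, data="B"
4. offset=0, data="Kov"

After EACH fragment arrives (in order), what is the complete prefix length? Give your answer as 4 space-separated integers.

Answer: 0 0 0 14

Derivation:
Fragment 1: offset=8 data="gOpUS" -> buffer=????????gOpUS? -> prefix_len=0
Fragment 2: offset=3 data="puFZb" -> buffer=???puFZbgOpUS? -> prefix_len=0
Fragment 3: offset=13 data="B" -> buffer=???puFZbgOpUSB -> prefix_len=0
Fragment 4: offset=0 data="Kov" -> buffer=KovpuFZbgOpUSB -> prefix_len=14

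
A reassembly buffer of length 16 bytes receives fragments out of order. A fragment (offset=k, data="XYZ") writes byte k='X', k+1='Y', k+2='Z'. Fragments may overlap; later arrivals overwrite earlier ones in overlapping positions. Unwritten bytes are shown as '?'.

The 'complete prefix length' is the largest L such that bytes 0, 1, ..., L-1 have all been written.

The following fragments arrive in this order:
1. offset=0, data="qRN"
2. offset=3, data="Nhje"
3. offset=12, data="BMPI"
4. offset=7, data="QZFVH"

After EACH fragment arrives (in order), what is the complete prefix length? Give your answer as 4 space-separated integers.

Fragment 1: offset=0 data="qRN" -> buffer=qRN????????????? -> prefix_len=3
Fragment 2: offset=3 data="Nhje" -> buffer=qRNNhje????????? -> prefix_len=7
Fragment 3: offset=12 data="BMPI" -> buffer=qRNNhje?????BMPI -> prefix_len=7
Fragment 4: offset=7 data="QZFVH" -> buffer=qRNNhjeQZFVHBMPI -> prefix_len=16

Answer: 3 7 7 16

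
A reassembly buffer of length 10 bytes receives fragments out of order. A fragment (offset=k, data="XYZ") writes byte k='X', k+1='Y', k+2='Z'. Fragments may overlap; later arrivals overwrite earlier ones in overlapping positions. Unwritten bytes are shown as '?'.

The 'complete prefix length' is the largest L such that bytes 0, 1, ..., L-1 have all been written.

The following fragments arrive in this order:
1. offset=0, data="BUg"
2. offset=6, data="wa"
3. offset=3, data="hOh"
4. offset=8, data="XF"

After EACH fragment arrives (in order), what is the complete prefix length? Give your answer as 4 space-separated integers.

Fragment 1: offset=0 data="BUg" -> buffer=BUg??????? -> prefix_len=3
Fragment 2: offset=6 data="wa" -> buffer=BUg???wa?? -> prefix_len=3
Fragment 3: offset=3 data="hOh" -> buffer=BUghOhwa?? -> prefix_len=8
Fragment 4: offset=8 data="XF" -> buffer=BUghOhwaXF -> prefix_len=10

Answer: 3 3 8 10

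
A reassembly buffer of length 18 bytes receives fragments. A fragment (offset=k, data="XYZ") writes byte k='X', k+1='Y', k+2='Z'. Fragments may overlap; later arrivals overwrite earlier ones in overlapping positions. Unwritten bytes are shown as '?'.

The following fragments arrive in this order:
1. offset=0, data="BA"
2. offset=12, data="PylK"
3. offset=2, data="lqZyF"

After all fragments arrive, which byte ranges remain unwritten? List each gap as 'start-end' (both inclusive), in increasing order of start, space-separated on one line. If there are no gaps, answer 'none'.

Answer: 7-11 16-17

Derivation:
Fragment 1: offset=0 len=2
Fragment 2: offset=12 len=4
Fragment 3: offset=2 len=5
Gaps: 7-11 16-17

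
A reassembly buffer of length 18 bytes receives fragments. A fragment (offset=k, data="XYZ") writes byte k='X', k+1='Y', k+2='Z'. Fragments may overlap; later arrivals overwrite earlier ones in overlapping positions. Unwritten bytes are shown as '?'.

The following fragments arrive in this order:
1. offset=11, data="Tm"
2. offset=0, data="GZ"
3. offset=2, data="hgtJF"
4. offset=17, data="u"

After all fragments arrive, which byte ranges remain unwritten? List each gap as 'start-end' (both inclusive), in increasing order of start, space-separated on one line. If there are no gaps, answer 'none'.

Answer: 7-10 13-16

Derivation:
Fragment 1: offset=11 len=2
Fragment 2: offset=0 len=2
Fragment 3: offset=2 len=5
Fragment 4: offset=17 len=1
Gaps: 7-10 13-16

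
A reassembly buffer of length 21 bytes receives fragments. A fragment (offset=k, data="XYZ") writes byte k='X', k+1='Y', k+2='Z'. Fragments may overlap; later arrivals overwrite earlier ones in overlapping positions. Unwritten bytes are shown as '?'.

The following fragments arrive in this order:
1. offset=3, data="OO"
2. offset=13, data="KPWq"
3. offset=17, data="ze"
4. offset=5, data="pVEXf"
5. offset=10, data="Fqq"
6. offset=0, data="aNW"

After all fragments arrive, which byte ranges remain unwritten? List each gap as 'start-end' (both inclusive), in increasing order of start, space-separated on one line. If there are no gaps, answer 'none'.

Answer: 19-20

Derivation:
Fragment 1: offset=3 len=2
Fragment 2: offset=13 len=4
Fragment 3: offset=17 len=2
Fragment 4: offset=5 len=5
Fragment 5: offset=10 len=3
Fragment 6: offset=0 len=3
Gaps: 19-20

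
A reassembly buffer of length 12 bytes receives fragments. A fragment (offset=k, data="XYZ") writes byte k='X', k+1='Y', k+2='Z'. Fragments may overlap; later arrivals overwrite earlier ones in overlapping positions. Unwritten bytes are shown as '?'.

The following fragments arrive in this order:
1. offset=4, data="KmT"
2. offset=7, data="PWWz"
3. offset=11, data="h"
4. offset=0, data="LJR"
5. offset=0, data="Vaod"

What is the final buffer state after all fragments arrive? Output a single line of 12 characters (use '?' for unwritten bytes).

Fragment 1: offset=4 data="KmT" -> buffer=????KmT?????
Fragment 2: offset=7 data="PWWz" -> buffer=????KmTPWWz?
Fragment 3: offset=11 data="h" -> buffer=????KmTPWWzh
Fragment 4: offset=0 data="LJR" -> buffer=LJR?KmTPWWzh
Fragment 5: offset=0 data="Vaod" -> buffer=VaodKmTPWWzh

Answer: VaodKmTPWWzh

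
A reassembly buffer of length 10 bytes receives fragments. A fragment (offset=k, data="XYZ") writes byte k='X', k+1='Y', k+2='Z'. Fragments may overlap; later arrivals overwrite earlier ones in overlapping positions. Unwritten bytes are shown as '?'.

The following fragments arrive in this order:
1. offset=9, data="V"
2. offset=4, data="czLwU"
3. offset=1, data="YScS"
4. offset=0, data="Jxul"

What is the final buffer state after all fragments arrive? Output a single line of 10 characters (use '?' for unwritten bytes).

Answer: JxulSzLwUV

Derivation:
Fragment 1: offset=9 data="V" -> buffer=?????????V
Fragment 2: offset=4 data="czLwU" -> buffer=????czLwUV
Fragment 3: offset=1 data="YScS" -> buffer=?YScSzLwUV
Fragment 4: offset=0 data="Jxul" -> buffer=JxulSzLwUV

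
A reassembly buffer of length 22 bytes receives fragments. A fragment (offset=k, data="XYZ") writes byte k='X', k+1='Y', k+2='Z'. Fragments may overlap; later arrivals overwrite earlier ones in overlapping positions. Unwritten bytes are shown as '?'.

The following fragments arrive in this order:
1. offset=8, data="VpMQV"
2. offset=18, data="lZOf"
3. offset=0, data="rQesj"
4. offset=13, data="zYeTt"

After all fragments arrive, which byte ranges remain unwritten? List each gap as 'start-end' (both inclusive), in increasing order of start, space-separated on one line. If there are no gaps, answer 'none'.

Answer: 5-7

Derivation:
Fragment 1: offset=8 len=5
Fragment 2: offset=18 len=4
Fragment 3: offset=0 len=5
Fragment 4: offset=13 len=5
Gaps: 5-7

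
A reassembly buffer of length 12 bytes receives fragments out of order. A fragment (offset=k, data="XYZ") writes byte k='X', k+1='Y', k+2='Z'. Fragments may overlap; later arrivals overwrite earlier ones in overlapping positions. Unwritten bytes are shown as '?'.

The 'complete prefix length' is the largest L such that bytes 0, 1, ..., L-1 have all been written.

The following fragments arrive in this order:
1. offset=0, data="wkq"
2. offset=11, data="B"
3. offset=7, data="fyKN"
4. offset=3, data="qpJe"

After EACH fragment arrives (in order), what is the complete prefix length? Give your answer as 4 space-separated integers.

Answer: 3 3 3 12

Derivation:
Fragment 1: offset=0 data="wkq" -> buffer=wkq????????? -> prefix_len=3
Fragment 2: offset=11 data="B" -> buffer=wkq????????B -> prefix_len=3
Fragment 3: offset=7 data="fyKN" -> buffer=wkq????fyKNB -> prefix_len=3
Fragment 4: offset=3 data="qpJe" -> buffer=wkqqpJefyKNB -> prefix_len=12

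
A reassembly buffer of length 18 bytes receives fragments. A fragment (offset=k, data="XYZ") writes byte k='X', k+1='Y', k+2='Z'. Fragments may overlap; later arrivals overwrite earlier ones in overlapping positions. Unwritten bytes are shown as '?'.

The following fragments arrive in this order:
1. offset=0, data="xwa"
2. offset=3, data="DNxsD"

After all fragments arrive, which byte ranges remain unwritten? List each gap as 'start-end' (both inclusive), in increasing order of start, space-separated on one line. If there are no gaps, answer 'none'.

Answer: 8-17

Derivation:
Fragment 1: offset=0 len=3
Fragment 2: offset=3 len=5
Gaps: 8-17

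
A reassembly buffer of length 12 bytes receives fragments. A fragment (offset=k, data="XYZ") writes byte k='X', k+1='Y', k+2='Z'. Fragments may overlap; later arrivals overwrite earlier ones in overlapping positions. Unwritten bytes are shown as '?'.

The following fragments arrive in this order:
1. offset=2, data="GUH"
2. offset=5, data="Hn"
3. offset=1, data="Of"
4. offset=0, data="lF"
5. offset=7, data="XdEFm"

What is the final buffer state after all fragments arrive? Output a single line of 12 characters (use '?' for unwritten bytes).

Answer: lFfUHHnXdEFm

Derivation:
Fragment 1: offset=2 data="GUH" -> buffer=??GUH???????
Fragment 2: offset=5 data="Hn" -> buffer=??GUHHn?????
Fragment 3: offset=1 data="Of" -> buffer=?OfUHHn?????
Fragment 4: offset=0 data="lF" -> buffer=lFfUHHn?????
Fragment 5: offset=7 data="XdEFm" -> buffer=lFfUHHnXdEFm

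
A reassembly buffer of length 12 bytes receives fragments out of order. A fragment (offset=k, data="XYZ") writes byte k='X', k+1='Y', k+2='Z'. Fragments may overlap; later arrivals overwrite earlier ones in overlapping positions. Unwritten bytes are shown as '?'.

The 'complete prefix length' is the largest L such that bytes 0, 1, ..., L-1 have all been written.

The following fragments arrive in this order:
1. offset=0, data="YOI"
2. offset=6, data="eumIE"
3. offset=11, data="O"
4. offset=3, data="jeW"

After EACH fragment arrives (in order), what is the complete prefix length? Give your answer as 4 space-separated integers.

Fragment 1: offset=0 data="YOI" -> buffer=YOI????????? -> prefix_len=3
Fragment 2: offset=6 data="eumIE" -> buffer=YOI???eumIE? -> prefix_len=3
Fragment 3: offset=11 data="O" -> buffer=YOI???eumIEO -> prefix_len=3
Fragment 4: offset=3 data="jeW" -> buffer=YOIjeWeumIEO -> prefix_len=12

Answer: 3 3 3 12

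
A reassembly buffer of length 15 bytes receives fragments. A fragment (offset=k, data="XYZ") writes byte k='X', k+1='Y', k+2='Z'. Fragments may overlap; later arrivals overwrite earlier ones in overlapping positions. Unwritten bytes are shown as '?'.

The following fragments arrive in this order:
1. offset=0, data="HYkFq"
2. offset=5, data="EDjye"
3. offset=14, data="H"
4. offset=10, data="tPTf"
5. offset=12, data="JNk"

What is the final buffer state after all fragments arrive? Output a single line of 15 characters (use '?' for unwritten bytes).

Answer: HYkFqEDjyetPJNk

Derivation:
Fragment 1: offset=0 data="HYkFq" -> buffer=HYkFq??????????
Fragment 2: offset=5 data="EDjye" -> buffer=HYkFqEDjye?????
Fragment 3: offset=14 data="H" -> buffer=HYkFqEDjye????H
Fragment 4: offset=10 data="tPTf" -> buffer=HYkFqEDjyetPTfH
Fragment 5: offset=12 data="JNk" -> buffer=HYkFqEDjyetPJNk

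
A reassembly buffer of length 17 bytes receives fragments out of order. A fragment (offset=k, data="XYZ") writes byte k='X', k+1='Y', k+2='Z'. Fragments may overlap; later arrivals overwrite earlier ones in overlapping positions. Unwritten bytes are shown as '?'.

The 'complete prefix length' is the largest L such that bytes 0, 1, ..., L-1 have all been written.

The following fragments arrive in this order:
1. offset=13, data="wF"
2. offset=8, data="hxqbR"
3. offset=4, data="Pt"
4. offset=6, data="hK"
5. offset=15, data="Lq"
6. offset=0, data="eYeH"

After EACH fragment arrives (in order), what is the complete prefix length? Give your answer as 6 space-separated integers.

Fragment 1: offset=13 data="wF" -> buffer=?????????????wF?? -> prefix_len=0
Fragment 2: offset=8 data="hxqbR" -> buffer=????????hxqbRwF?? -> prefix_len=0
Fragment 3: offset=4 data="Pt" -> buffer=????Pt??hxqbRwF?? -> prefix_len=0
Fragment 4: offset=6 data="hK" -> buffer=????PthKhxqbRwF?? -> prefix_len=0
Fragment 5: offset=15 data="Lq" -> buffer=????PthKhxqbRwFLq -> prefix_len=0
Fragment 6: offset=0 data="eYeH" -> buffer=eYeHPthKhxqbRwFLq -> prefix_len=17

Answer: 0 0 0 0 0 17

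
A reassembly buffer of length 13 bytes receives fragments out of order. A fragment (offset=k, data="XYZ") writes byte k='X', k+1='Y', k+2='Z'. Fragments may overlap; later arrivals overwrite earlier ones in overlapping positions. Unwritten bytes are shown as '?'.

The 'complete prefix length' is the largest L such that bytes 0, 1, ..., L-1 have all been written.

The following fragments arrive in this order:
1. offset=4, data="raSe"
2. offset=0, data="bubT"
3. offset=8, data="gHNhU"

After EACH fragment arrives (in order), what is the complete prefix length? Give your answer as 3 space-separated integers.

Fragment 1: offset=4 data="raSe" -> buffer=????raSe????? -> prefix_len=0
Fragment 2: offset=0 data="bubT" -> buffer=bubTraSe????? -> prefix_len=8
Fragment 3: offset=8 data="gHNhU" -> buffer=bubTraSegHNhU -> prefix_len=13

Answer: 0 8 13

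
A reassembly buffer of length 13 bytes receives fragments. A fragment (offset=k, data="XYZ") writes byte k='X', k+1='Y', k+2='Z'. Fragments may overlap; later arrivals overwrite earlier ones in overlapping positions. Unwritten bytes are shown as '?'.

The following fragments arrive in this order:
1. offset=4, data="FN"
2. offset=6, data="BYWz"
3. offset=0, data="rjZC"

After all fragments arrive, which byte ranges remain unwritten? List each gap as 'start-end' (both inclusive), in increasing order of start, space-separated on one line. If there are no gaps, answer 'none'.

Answer: 10-12

Derivation:
Fragment 1: offset=4 len=2
Fragment 2: offset=6 len=4
Fragment 3: offset=0 len=4
Gaps: 10-12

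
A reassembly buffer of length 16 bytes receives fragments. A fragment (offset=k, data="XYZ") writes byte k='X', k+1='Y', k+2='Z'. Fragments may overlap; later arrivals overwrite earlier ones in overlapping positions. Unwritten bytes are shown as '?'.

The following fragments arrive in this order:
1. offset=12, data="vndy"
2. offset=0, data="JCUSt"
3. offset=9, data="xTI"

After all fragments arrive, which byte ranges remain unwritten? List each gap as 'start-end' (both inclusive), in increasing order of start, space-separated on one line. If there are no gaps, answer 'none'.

Answer: 5-8

Derivation:
Fragment 1: offset=12 len=4
Fragment 2: offset=0 len=5
Fragment 3: offset=9 len=3
Gaps: 5-8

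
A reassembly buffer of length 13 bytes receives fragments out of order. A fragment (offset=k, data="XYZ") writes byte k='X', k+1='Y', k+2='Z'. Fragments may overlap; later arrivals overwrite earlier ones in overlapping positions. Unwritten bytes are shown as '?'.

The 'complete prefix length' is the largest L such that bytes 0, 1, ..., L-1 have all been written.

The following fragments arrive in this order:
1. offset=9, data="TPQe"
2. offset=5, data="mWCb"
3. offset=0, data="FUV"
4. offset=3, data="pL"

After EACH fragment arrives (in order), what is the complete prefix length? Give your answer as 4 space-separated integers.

Answer: 0 0 3 13

Derivation:
Fragment 1: offset=9 data="TPQe" -> buffer=?????????TPQe -> prefix_len=0
Fragment 2: offset=5 data="mWCb" -> buffer=?????mWCbTPQe -> prefix_len=0
Fragment 3: offset=0 data="FUV" -> buffer=FUV??mWCbTPQe -> prefix_len=3
Fragment 4: offset=3 data="pL" -> buffer=FUVpLmWCbTPQe -> prefix_len=13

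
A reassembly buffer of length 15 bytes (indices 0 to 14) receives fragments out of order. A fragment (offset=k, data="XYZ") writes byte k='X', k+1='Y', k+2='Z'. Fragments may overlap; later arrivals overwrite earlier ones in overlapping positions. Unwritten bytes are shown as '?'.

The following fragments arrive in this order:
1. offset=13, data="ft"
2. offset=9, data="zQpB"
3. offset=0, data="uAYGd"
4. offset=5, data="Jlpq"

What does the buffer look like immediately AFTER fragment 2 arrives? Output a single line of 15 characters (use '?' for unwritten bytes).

Fragment 1: offset=13 data="ft" -> buffer=?????????????ft
Fragment 2: offset=9 data="zQpB" -> buffer=?????????zQpBft

Answer: ?????????zQpBft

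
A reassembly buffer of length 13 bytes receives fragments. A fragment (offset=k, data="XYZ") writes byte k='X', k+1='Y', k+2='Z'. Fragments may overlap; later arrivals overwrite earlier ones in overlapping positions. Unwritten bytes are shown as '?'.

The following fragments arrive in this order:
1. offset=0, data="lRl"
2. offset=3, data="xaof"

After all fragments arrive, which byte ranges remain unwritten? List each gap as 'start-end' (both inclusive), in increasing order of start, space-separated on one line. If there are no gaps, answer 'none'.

Fragment 1: offset=0 len=3
Fragment 2: offset=3 len=4
Gaps: 7-12

Answer: 7-12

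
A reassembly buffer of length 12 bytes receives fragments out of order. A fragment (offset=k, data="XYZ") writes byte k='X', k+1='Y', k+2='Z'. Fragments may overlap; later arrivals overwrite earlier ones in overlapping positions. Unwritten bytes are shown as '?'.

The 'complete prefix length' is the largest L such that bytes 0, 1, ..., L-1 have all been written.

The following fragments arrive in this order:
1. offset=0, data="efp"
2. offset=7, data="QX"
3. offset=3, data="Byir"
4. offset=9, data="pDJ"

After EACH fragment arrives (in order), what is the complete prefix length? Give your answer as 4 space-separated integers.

Fragment 1: offset=0 data="efp" -> buffer=efp????????? -> prefix_len=3
Fragment 2: offset=7 data="QX" -> buffer=efp????QX??? -> prefix_len=3
Fragment 3: offset=3 data="Byir" -> buffer=efpByirQX??? -> prefix_len=9
Fragment 4: offset=9 data="pDJ" -> buffer=efpByirQXpDJ -> prefix_len=12

Answer: 3 3 9 12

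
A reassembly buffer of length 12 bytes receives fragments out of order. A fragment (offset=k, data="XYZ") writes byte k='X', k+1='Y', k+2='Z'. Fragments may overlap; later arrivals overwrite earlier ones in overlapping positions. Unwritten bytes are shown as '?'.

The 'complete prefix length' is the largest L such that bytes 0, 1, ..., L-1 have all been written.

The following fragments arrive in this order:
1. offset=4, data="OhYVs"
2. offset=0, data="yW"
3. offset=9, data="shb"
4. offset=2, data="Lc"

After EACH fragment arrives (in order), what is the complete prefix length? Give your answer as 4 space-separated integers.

Answer: 0 2 2 12

Derivation:
Fragment 1: offset=4 data="OhYVs" -> buffer=????OhYVs??? -> prefix_len=0
Fragment 2: offset=0 data="yW" -> buffer=yW??OhYVs??? -> prefix_len=2
Fragment 3: offset=9 data="shb" -> buffer=yW??OhYVsshb -> prefix_len=2
Fragment 4: offset=2 data="Lc" -> buffer=yWLcOhYVsshb -> prefix_len=12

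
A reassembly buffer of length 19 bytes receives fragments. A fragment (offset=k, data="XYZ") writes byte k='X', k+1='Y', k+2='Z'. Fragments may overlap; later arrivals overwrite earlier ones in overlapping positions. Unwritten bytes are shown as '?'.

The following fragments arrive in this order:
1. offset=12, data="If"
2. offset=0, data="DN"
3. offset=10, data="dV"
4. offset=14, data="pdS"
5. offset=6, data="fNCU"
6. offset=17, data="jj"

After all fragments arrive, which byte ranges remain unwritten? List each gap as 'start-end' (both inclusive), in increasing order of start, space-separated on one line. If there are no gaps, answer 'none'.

Fragment 1: offset=12 len=2
Fragment 2: offset=0 len=2
Fragment 3: offset=10 len=2
Fragment 4: offset=14 len=3
Fragment 5: offset=6 len=4
Fragment 6: offset=17 len=2
Gaps: 2-5

Answer: 2-5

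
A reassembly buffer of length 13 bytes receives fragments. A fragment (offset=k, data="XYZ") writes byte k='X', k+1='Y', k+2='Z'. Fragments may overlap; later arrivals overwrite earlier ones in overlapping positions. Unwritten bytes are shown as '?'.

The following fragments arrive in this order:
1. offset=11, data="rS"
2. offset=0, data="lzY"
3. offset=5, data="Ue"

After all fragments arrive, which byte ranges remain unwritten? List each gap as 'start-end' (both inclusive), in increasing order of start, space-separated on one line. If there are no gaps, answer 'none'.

Fragment 1: offset=11 len=2
Fragment 2: offset=0 len=3
Fragment 3: offset=5 len=2
Gaps: 3-4 7-10

Answer: 3-4 7-10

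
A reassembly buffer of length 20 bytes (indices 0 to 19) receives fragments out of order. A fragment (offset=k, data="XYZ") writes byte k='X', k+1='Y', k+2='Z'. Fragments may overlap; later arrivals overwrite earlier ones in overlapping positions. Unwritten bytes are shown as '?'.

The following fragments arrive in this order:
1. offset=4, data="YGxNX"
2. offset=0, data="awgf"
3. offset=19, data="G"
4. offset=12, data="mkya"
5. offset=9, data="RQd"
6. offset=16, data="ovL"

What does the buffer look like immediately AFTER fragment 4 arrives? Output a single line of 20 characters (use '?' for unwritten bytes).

Fragment 1: offset=4 data="YGxNX" -> buffer=????YGxNX???????????
Fragment 2: offset=0 data="awgf" -> buffer=awgfYGxNX???????????
Fragment 3: offset=19 data="G" -> buffer=awgfYGxNX??????????G
Fragment 4: offset=12 data="mkya" -> buffer=awgfYGxNX???mkya???G

Answer: awgfYGxNX???mkya???G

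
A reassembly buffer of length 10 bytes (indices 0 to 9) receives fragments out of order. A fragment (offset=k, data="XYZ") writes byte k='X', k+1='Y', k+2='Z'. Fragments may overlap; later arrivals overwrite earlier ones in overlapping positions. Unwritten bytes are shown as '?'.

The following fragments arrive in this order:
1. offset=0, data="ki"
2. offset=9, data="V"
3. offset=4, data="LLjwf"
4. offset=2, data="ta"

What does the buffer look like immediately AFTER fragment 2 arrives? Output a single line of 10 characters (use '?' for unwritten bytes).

Fragment 1: offset=0 data="ki" -> buffer=ki????????
Fragment 2: offset=9 data="V" -> buffer=ki???????V

Answer: ki???????V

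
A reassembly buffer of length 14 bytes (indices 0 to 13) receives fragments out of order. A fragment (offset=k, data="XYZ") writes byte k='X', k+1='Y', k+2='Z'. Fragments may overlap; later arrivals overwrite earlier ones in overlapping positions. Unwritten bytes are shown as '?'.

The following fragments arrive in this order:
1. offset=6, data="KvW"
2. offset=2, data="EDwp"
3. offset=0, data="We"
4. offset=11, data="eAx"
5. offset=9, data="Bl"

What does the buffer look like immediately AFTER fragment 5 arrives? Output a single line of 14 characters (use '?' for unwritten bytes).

Fragment 1: offset=6 data="KvW" -> buffer=??????KvW?????
Fragment 2: offset=2 data="EDwp" -> buffer=??EDwpKvW?????
Fragment 3: offset=0 data="We" -> buffer=WeEDwpKvW?????
Fragment 4: offset=11 data="eAx" -> buffer=WeEDwpKvW??eAx
Fragment 5: offset=9 data="Bl" -> buffer=WeEDwpKvWBleAx

Answer: WeEDwpKvWBleAx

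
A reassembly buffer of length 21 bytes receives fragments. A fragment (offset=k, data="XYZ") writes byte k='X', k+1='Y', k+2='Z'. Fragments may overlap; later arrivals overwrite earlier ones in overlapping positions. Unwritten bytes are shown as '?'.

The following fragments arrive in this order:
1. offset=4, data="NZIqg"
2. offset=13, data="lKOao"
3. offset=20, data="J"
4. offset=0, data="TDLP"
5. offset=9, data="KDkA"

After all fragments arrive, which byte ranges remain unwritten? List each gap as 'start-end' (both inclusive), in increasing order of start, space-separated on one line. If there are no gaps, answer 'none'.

Answer: 18-19

Derivation:
Fragment 1: offset=4 len=5
Fragment 2: offset=13 len=5
Fragment 3: offset=20 len=1
Fragment 4: offset=0 len=4
Fragment 5: offset=9 len=4
Gaps: 18-19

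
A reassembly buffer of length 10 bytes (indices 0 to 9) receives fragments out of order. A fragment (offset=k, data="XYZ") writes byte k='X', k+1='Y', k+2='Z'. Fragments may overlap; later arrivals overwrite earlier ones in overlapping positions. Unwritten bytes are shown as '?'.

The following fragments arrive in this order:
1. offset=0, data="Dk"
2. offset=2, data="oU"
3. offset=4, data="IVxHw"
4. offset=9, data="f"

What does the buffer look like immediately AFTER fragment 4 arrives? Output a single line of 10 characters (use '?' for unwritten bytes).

Answer: DkoUIVxHwf

Derivation:
Fragment 1: offset=0 data="Dk" -> buffer=Dk????????
Fragment 2: offset=2 data="oU" -> buffer=DkoU??????
Fragment 3: offset=4 data="IVxHw" -> buffer=DkoUIVxHw?
Fragment 4: offset=9 data="f" -> buffer=DkoUIVxHwf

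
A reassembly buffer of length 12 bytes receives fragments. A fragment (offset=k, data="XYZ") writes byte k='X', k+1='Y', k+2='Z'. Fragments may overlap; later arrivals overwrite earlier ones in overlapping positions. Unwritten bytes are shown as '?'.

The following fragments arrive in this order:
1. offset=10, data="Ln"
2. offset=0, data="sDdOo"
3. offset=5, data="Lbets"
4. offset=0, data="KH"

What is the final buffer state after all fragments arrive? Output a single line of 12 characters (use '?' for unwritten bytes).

Fragment 1: offset=10 data="Ln" -> buffer=??????????Ln
Fragment 2: offset=0 data="sDdOo" -> buffer=sDdOo?????Ln
Fragment 3: offset=5 data="Lbets" -> buffer=sDdOoLbetsLn
Fragment 4: offset=0 data="KH" -> buffer=KHdOoLbetsLn

Answer: KHdOoLbetsLn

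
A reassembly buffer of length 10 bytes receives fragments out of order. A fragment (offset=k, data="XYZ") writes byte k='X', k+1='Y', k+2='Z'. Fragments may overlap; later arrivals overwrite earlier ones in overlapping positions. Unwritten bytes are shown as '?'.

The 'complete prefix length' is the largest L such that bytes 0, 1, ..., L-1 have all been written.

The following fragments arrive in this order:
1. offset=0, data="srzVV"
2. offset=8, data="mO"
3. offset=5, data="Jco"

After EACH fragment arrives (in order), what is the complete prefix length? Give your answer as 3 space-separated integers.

Answer: 5 5 10

Derivation:
Fragment 1: offset=0 data="srzVV" -> buffer=srzVV????? -> prefix_len=5
Fragment 2: offset=8 data="mO" -> buffer=srzVV???mO -> prefix_len=5
Fragment 3: offset=5 data="Jco" -> buffer=srzVVJcomO -> prefix_len=10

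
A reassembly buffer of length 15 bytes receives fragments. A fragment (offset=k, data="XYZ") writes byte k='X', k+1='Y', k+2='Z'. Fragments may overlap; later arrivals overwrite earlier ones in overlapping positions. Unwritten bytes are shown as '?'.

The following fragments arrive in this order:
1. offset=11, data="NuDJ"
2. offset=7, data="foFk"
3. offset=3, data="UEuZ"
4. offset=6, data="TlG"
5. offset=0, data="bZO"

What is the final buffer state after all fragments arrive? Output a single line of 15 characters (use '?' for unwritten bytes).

Fragment 1: offset=11 data="NuDJ" -> buffer=???????????NuDJ
Fragment 2: offset=7 data="foFk" -> buffer=???????foFkNuDJ
Fragment 3: offset=3 data="UEuZ" -> buffer=???UEuZfoFkNuDJ
Fragment 4: offset=6 data="TlG" -> buffer=???UEuTlGFkNuDJ
Fragment 5: offset=0 data="bZO" -> buffer=bZOUEuTlGFkNuDJ

Answer: bZOUEuTlGFkNuDJ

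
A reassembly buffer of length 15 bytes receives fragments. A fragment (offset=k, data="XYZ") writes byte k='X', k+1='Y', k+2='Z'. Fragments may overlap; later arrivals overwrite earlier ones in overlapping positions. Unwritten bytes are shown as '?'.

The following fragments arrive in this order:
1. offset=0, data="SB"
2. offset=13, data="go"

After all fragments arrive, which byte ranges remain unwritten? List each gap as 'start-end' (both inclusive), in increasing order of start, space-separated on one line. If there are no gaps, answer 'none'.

Answer: 2-12

Derivation:
Fragment 1: offset=0 len=2
Fragment 2: offset=13 len=2
Gaps: 2-12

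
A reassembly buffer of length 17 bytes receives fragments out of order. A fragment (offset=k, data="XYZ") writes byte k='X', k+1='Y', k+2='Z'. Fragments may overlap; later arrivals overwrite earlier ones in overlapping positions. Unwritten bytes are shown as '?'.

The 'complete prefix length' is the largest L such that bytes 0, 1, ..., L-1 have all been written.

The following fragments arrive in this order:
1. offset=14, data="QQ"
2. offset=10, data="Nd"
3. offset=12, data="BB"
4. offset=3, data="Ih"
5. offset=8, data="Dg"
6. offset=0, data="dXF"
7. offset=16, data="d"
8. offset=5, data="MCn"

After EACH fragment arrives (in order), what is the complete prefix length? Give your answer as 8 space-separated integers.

Answer: 0 0 0 0 0 5 5 17

Derivation:
Fragment 1: offset=14 data="QQ" -> buffer=??????????????QQ? -> prefix_len=0
Fragment 2: offset=10 data="Nd" -> buffer=??????????Nd??QQ? -> prefix_len=0
Fragment 3: offset=12 data="BB" -> buffer=??????????NdBBQQ? -> prefix_len=0
Fragment 4: offset=3 data="Ih" -> buffer=???Ih?????NdBBQQ? -> prefix_len=0
Fragment 5: offset=8 data="Dg" -> buffer=???Ih???DgNdBBQQ? -> prefix_len=0
Fragment 6: offset=0 data="dXF" -> buffer=dXFIh???DgNdBBQQ? -> prefix_len=5
Fragment 7: offset=16 data="d" -> buffer=dXFIh???DgNdBBQQd -> prefix_len=5
Fragment 8: offset=5 data="MCn" -> buffer=dXFIhMCnDgNdBBQQd -> prefix_len=17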